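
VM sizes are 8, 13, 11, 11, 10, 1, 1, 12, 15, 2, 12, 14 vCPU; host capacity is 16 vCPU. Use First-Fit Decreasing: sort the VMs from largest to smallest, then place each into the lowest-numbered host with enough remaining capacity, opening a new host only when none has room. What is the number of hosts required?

Sorted descending: 15, 14, 13, 12, 12, 11, 11, 10, 8, 2, 1, 1.
host 1: place 15 vCPU, 1 vCPU left
host 2: place 14 vCPU, 2 vCPU left
host 3: place 13 vCPU, 3 vCPU left
host 4: place 12 vCPU, 4 vCPU left
host 5: place 12 vCPU, 4 vCPU left
host 6: place 11 vCPU, 5 vCPU left
host 7: place 11 vCPU, 5 vCPU left
host 8: place 10 vCPU, 6 vCPU left
host 9: place 8 vCPU, 8 vCPU left
host 2: place 2 vCPU, 0 vCPU left
host 1: place 1 vCPU, 0 vCPU left
host 3: place 1 vCPU, 2 vCPU left
Final hosts: [15,1] [14,2] [13,1] [12] [12] [11] [11] [10] [8].

9 hosts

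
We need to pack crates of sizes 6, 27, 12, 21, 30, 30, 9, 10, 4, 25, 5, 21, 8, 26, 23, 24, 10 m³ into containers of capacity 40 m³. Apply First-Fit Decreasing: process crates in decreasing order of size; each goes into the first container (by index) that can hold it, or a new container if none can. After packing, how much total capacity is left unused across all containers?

Sorted descending: 30, 30, 27, 26, 25, 24, 23, 21, 21, 12, 10, 10, 9, 8, 6, 5, 4.
Put 30 m³ in container 1; 10 m³ remain.
Put 30 m³ in container 2; 10 m³ remain.
Put 27 m³ in container 3; 13 m³ remain.
Put 26 m³ in container 4; 14 m³ remain.
Put 25 m³ in container 5; 15 m³ remain.
Put 24 m³ in container 6; 16 m³ remain.
Put 23 m³ in container 7; 17 m³ remain.
Put 21 m³ in container 8; 19 m³ remain.
Put 21 m³ in container 9; 19 m³ remain.
Put 12 m³ in container 3; 1 m³ remain.
Put 10 m³ in container 1; 0 m³ remain.
Put 10 m³ in container 2; 0 m³ remain.
Put 9 m³ in container 4; 5 m³ remain.
Put 8 m³ in container 5; 7 m³ remain.
Put 6 m³ in container 5; 1 m³ remain.
Put 5 m³ in container 4; 0 m³ remain.
Put 4 m³ in container 6; 12 m³ remain.
9 containers × 40 m³ = 360 m³; used 291 m³; unused 69 m³.

69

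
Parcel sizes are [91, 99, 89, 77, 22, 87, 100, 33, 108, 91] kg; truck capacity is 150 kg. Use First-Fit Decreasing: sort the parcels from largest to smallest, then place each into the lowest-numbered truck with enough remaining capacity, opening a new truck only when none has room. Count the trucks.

Sorted descending: 108, 100, 99, 91, 91, 89, 87, 77, 33, 22.
Put 108 kg in truck 1; 42 kg remain.
Put 100 kg in truck 2; 50 kg remain.
Put 99 kg in truck 3; 51 kg remain.
Put 91 kg in truck 4; 59 kg remain.
Put 91 kg in truck 5; 59 kg remain.
Put 89 kg in truck 6; 61 kg remain.
Put 87 kg in truck 7; 63 kg remain.
Put 77 kg in truck 8; 73 kg remain.
Put 33 kg in truck 1; 9 kg remain.
Put 22 kg in truck 2; 28 kg remain.

8 trucks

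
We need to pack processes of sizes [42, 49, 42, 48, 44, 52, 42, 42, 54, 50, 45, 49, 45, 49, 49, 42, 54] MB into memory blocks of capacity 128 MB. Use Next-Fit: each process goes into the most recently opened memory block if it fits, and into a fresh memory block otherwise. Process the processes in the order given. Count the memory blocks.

9 memory blocks

memory block 1: place 42 MB, 86 MB left
memory block 1: place 49 MB, 37 MB left
memory block 2: place 42 MB, 86 MB left
memory block 2: place 48 MB, 38 MB left
memory block 3: place 44 MB, 84 MB left
memory block 3: place 52 MB, 32 MB left
memory block 4: place 42 MB, 86 MB left
memory block 4: place 42 MB, 44 MB left
memory block 5: place 54 MB, 74 MB left
memory block 5: place 50 MB, 24 MB left
memory block 6: place 45 MB, 83 MB left
memory block 6: place 49 MB, 34 MB left
memory block 7: place 45 MB, 83 MB left
memory block 7: place 49 MB, 34 MB left
memory block 8: place 49 MB, 79 MB left
memory block 8: place 42 MB, 37 MB left
memory block 9: place 54 MB, 74 MB left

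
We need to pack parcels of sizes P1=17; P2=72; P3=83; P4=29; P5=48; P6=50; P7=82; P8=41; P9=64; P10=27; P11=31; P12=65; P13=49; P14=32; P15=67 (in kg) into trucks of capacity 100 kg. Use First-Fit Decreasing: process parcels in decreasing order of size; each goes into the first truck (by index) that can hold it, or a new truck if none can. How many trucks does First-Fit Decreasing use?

Sorted descending: 83, 82, 72, 67, 65, 64, 50, 49, 48, 41, 32, 31, 29, 27, 17.
83 kg → truck 1 (remaining 17 kg)
82 kg → truck 2 (remaining 18 kg)
72 kg → truck 3 (remaining 28 kg)
67 kg → truck 4 (remaining 33 kg)
65 kg → truck 5 (remaining 35 kg)
64 kg → truck 6 (remaining 36 kg)
50 kg → truck 7 (remaining 50 kg)
49 kg → truck 7 (remaining 1 kg)
48 kg → truck 8 (remaining 52 kg)
41 kg → truck 8 (remaining 11 kg)
32 kg → truck 4 (remaining 1 kg)
31 kg → truck 5 (remaining 4 kg)
29 kg → truck 6 (remaining 7 kg)
27 kg → truck 3 (remaining 1 kg)
17 kg → truck 1 (remaining 0 kg)
Final trucks: [83,17] [82] [72,27] [67,32] [65,31] [64,29] [50,49] [48,41].

8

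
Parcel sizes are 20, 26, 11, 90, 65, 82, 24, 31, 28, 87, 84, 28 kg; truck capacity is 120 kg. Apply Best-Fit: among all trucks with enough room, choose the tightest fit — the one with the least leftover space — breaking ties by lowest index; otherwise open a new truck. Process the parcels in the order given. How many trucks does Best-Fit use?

6 trucks

truck 1: place 20 kg, 100 kg left
truck 1: place 26 kg, 74 kg left
truck 1: place 11 kg, 63 kg left
truck 2: place 90 kg, 30 kg left
truck 3: place 65 kg, 55 kg left
truck 4: place 82 kg, 38 kg left
truck 2: place 24 kg, 6 kg left
truck 4: place 31 kg, 7 kg left
truck 3: place 28 kg, 27 kg left
truck 5: place 87 kg, 33 kg left
truck 6: place 84 kg, 36 kg left
truck 5: place 28 kg, 5 kg left
Final trucks: [20,26,11] [90,24] [65,28] [82,31] [87,28] [84].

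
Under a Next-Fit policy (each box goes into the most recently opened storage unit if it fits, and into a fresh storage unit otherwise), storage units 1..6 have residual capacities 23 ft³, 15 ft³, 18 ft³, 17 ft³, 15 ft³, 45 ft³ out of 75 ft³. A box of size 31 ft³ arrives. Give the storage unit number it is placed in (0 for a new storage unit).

Next-Fit only looks at storage unit 6, which has 45 ft³ free.
31 ft³ fits there.

6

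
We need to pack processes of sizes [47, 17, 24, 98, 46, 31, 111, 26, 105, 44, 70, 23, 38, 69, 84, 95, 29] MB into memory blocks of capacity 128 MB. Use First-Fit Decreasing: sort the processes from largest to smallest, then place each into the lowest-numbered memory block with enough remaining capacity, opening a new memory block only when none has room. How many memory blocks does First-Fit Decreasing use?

Sorted descending: 111, 105, 98, 95, 84, 70, 69, 47, 46, 44, 38, 31, 29, 26, 24, 23, 17.
memory block 1: place 111 MB, 17 MB left
memory block 2: place 105 MB, 23 MB left
memory block 3: place 98 MB, 30 MB left
memory block 4: place 95 MB, 33 MB left
memory block 5: place 84 MB, 44 MB left
memory block 6: place 70 MB, 58 MB left
memory block 7: place 69 MB, 59 MB left
memory block 6: place 47 MB, 11 MB left
memory block 7: place 46 MB, 13 MB left
memory block 5: place 44 MB, 0 MB left
memory block 8: place 38 MB, 90 MB left
memory block 4: place 31 MB, 2 MB left
memory block 3: place 29 MB, 1 MB left
memory block 8: place 26 MB, 64 MB left
memory block 8: place 24 MB, 40 MB left
memory block 2: place 23 MB, 0 MB left
memory block 1: place 17 MB, 0 MB left

8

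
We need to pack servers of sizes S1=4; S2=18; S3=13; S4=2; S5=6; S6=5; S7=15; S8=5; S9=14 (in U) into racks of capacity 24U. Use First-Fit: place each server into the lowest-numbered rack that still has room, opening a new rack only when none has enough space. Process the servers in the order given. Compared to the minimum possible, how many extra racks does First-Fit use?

0

First-Fit: [4,18,2] [13,6,5] [15,5] [14] → 4 racks.
Total size 82U; any packing needs at least ⌈82/24⌉ = 4 racks.
So 4 is already optimal.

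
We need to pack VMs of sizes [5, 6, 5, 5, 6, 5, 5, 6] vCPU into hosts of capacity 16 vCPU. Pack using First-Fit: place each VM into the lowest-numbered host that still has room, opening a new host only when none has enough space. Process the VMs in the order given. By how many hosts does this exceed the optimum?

First-Fit: [5,6,5] [5,6,5] [5,6] → 3 hosts.
Total size 43 vCPU; any packing needs at least ⌈43/16⌉ = 3 hosts.
So 3 is already optimal.

0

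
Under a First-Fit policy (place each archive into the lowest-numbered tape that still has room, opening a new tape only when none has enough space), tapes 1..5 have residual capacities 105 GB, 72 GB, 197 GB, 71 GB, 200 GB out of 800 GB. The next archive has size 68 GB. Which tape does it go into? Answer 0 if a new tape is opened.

1

Tapes with room: tape 1 (105 GB), tape 2 (72 GB), tape 3 (197 GB), tape 4 (71 GB), tape 5 (200 GB).
The first with room is tape 1.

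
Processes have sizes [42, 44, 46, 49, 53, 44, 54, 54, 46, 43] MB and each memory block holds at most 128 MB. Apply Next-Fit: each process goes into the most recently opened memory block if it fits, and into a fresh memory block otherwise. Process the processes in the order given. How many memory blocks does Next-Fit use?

5 memory blocks

memory block 1: place 42 MB, 86 MB left
memory block 1: place 44 MB, 42 MB left
memory block 2: place 46 MB, 82 MB left
memory block 2: place 49 MB, 33 MB left
memory block 3: place 53 MB, 75 MB left
memory block 3: place 44 MB, 31 MB left
memory block 4: place 54 MB, 74 MB left
memory block 4: place 54 MB, 20 MB left
memory block 5: place 46 MB, 82 MB left
memory block 5: place 43 MB, 39 MB left
Final memory blocks: [42,44] [46,49] [53,44] [54,54] [46,43].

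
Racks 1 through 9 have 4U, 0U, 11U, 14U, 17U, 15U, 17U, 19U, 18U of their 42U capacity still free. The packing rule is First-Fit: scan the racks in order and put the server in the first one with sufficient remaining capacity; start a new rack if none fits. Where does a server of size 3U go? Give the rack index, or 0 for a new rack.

1

Racks with room: rack 1 (4U), rack 3 (11U), rack 4 (14U), rack 5 (17U), rack 6 (15U), rack 7 (17U), rack 8 (19U), rack 9 (18U).
The first with room is rack 1.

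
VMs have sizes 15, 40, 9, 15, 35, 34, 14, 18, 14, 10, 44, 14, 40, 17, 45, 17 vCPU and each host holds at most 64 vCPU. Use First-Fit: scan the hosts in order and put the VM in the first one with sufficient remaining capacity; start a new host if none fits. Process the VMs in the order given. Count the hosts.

7 hosts

15 vCPU → host 1 (remaining 49 vCPU)
40 vCPU → host 1 (remaining 9 vCPU)
9 vCPU → host 1 (remaining 0 vCPU)
15 vCPU → host 2 (remaining 49 vCPU)
35 vCPU → host 2 (remaining 14 vCPU)
34 vCPU → host 3 (remaining 30 vCPU)
14 vCPU → host 2 (remaining 0 vCPU)
18 vCPU → host 3 (remaining 12 vCPU)
14 vCPU → host 4 (remaining 50 vCPU)
10 vCPU → host 3 (remaining 2 vCPU)
44 vCPU → host 4 (remaining 6 vCPU)
14 vCPU → host 5 (remaining 50 vCPU)
40 vCPU → host 5 (remaining 10 vCPU)
17 vCPU → host 6 (remaining 47 vCPU)
45 vCPU → host 6 (remaining 2 vCPU)
17 vCPU → host 7 (remaining 47 vCPU)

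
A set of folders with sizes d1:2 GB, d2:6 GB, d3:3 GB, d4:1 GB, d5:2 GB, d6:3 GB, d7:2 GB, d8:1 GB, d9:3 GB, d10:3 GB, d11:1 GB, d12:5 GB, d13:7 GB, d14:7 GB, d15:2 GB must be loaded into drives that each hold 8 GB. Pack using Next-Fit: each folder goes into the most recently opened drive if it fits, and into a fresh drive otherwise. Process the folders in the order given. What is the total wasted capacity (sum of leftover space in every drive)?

drive 1: place d1 (2 GB), 6 GB left
drive 1: place d2 (6 GB), 0 GB left
drive 2: place d3 (3 GB), 5 GB left
drive 2: place d4 (1 GB), 4 GB left
drive 2: place d5 (2 GB), 2 GB left
drive 3: place d6 (3 GB), 5 GB left
drive 3: place d7 (2 GB), 3 GB left
drive 3: place d8 (1 GB), 2 GB left
drive 4: place d9 (3 GB), 5 GB left
drive 4: place d10 (3 GB), 2 GB left
drive 4: place d11 (1 GB), 1 GB left
drive 5: place d12 (5 GB), 3 GB left
drive 6: place d13 (7 GB), 1 GB left
drive 7: place d14 (7 GB), 1 GB left
drive 8: place d15 (2 GB), 6 GB left
8 drives × 8 GB = 64 GB; used 48 GB; unused 16 GB.

16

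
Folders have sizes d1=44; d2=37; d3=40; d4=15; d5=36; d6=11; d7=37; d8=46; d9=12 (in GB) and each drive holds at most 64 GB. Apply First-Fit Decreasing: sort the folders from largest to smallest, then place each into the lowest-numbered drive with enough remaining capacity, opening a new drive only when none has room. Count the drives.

Sorted descending: 46, 44, 40, 37, 37, 36, 15, 12, 11.
Put 46 GB in drive 1; 18 GB remain.
Put 44 GB in drive 2; 20 GB remain.
Put 40 GB in drive 3; 24 GB remain.
Put 37 GB in drive 4; 27 GB remain.
Put 37 GB in drive 5; 27 GB remain.
Put 36 GB in drive 6; 28 GB remain.
Put 15 GB in drive 1; 3 GB remain.
Put 12 GB in drive 2; 8 GB remain.
Put 11 GB in drive 3; 13 GB remain.

6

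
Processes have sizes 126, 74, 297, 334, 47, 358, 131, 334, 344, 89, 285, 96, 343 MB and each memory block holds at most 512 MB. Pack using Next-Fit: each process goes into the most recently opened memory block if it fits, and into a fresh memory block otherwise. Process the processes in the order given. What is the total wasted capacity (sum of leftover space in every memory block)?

726

126 MB → memory block 1 (remaining 386 MB)
74 MB → memory block 1 (remaining 312 MB)
297 MB → memory block 1 (remaining 15 MB)
334 MB → memory block 2 (remaining 178 MB)
47 MB → memory block 2 (remaining 131 MB)
358 MB → memory block 3 (remaining 154 MB)
131 MB → memory block 3 (remaining 23 MB)
334 MB → memory block 4 (remaining 178 MB)
344 MB → memory block 5 (remaining 168 MB)
89 MB → memory block 5 (remaining 79 MB)
285 MB → memory block 6 (remaining 227 MB)
96 MB → memory block 6 (remaining 131 MB)
343 MB → memory block 7 (remaining 169 MB)
7 memory blocks × 512 MB = 3584 MB; used 2858 MB; unused 726 MB.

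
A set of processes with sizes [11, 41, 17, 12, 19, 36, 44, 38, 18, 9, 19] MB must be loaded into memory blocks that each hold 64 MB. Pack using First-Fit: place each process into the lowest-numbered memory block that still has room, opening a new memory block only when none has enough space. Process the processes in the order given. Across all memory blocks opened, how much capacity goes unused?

56

Put 11 MB in memory block 1; 53 MB remain.
Put 41 MB in memory block 1; 12 MB remain.
Put 17 MB in memory block 2; 47 MB remain.
Put 12 MB in memory block 1; 0 MB remain.
Put 19 MB in memory block 2; 28 MB remain.
Put 36 MB in memory block 3; 28 MB remain.
Put 44 MB in memory block 4; 20 MB remain.
Put 38 MB in memory block 5; 26 MB remain.
Put 18 MB in memory block 2; 10 MB remain.
Put 9 MB in memory block 2; 1 MB remain.
Put 19 MB in memory block 3; 9 MB remain.
5 memory blocks × 64 MB = 320 MB; used 264 MB; unused 56 MB.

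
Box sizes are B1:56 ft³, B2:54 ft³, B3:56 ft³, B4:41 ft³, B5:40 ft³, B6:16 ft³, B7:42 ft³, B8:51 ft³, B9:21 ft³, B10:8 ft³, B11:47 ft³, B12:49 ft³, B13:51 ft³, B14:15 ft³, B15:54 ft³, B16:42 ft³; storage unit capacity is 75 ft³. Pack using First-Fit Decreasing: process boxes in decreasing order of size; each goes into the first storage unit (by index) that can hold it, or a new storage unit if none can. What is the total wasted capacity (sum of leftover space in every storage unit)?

257

Sorted descending: 56, 56, 54, 54, 51, 51, 49, 47, 42, 42, 41, 40, 21, 16, 15, 8.
Put 56 ft³ in storage unit 1; 19 ft³ remain.
Put 56 ft³ in storage unit 2; 19 ft³ remain.
Put 54 ft³ in storage unit 3; 21 ft³ remain.
Put 54 ft³ in storage unit 4; 21 ft³ remain.
Put 51 ft³ in storage unit 5; 24 ft³ remain.
Put 51 ft³ in storage unit 6; 24 ft³ remain.
Put 49 ft³ in storage unit 7; 26 ft³ remain.
Put 47 ft³ in storage unit 8; 28 ft³ remain.
Put 42 ft³ in storage unit 9; 33 ft³ remain.
Put 42 ft³ in storage unit 10; 33 ft³ remain.
Put 41 ft³ in storage unit 11; 34 ft³ remain.
Put 40 ft³ in storage unit 12; 35 ft³ remain.
Put 21 ft³ in storage unit 3; 0 ft³ remain.
Put 16 ft³ in storage unit 1; 3 ft³ remain.
Put 15 ft³ in storage unit 2; 4 ft³ remain.
Put 8 ft³ in storage unit 4; 13 ft³ remain.
12 storage units × 75 ft³ = 900 ft³; used 643 ft³; unused 257 ft³.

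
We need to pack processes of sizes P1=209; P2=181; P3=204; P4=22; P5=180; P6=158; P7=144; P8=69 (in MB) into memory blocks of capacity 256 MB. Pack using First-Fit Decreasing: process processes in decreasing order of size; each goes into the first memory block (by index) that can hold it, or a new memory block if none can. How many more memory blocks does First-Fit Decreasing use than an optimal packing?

0

First-Fit Decreasing: [209,22] [204] [181,69] [180] [158] [144] → 6 memory blocks.
6 processes exceed 128 MB (half the capacity), and no two of those can share a memory block, so at least 6 memory blocks are needed.
So 6 is already optimal.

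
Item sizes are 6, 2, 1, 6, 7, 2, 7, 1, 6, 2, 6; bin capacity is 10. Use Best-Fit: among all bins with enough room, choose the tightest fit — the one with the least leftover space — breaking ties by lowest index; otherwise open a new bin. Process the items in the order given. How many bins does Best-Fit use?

6 → bin 1 (remaining 4)
2 → bin 1 (remaining 2)
1 → bin 1 (remaining 1)
6 → bin 2 (remaining 4)
7 → bin 3 (remaining 3)
2 → bin 3 (remaining 1)
7 → bin 4 (remaining 3)
1 → bin 1 (remaining 0)
6 → bin 5 (remaining 4)
2 → bin 4 (remaining 1)
6 → bin 6 (remaining 4)

6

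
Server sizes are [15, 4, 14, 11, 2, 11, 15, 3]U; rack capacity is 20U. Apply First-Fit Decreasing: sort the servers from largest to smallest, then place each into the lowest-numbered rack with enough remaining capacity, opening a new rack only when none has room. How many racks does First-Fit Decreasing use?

5 racks

Sorted descending: 15, 15, 14, 11, 11, 4, 3, 2.
rack 1: place 15U, 5U left
rack 2: place 15U, 5U left
rack 3: place 14U, 6U left
rack 4: place 11U, 9U left
rack 5: place 11U, 9U left
rack 1: place 4U, 1U left
rack 2: place 3U, 2U left
rack 2: place 2U, 0U left
Final racks: [15,4] [15,3,2] [14] [11] [11].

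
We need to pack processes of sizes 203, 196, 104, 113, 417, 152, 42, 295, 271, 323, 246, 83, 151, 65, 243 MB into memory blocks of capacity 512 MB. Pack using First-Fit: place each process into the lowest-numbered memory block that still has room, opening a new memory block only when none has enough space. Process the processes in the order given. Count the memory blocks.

memory block 1: place 203 MB, 309 MB left
memory block 1: place 196 MB, 113 MB left
memory block 1: place 104 MB, 9 MB left
memory block 2: place 113 MB, 399 MB left
memory block 3: place 417 MB, 95 MB left
memory block 2: place 152 MB, 247 MB left
memory block 2: place 42 MB, 205 MB left
memory block 4: place 295 MB, 217 MB left
memory block 5: place 271 MB, 241 MB left
memory block 6: place 323 MB, 189 MB left
memory block 7: place 246 MB, 266 MB left
memory block 2: place 83 MB, 122 MB left
memory block 4: place 151 MB, 66 MB left
memory block 2: place 65 MB, 57 MB left
memory block 7: place 243 MB, 23 MB left
Final memory blocks: [203,196,104] [113,152,42,83,65] [417] [295,151] [271] [323] [246,243].

7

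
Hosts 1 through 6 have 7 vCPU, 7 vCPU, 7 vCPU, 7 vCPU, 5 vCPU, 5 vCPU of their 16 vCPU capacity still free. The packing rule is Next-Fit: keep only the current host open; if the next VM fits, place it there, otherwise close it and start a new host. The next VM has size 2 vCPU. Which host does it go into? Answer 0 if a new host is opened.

Next-Fit only looks at host 6, which has 5 vCPU free.
2 vCPU fits there.

6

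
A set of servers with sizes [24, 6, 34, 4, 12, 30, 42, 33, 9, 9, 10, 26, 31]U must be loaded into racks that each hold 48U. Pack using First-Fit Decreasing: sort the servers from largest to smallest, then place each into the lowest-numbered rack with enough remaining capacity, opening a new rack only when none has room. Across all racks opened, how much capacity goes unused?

66

Sorted descending: 42, 34, 33, 31, 30, 26, 24, 12, 10, 9, 9, 6, 4.
42U → rack 1 (remaining 6U)
34U → rack 2 (remaining 14U)
33U → rack 3 (remaining 15U)
31U → rack 4 (remaining 17U)
30U → rack 5 (remaining 18U)
26U → rack 6 (remaining 22U)
24U → rack 7 (remaining 24U)
12U → rack 2 (remaining 2U)
10U → rack 3 (remaining 5U)
9U → rack 4 (remaining 8U)
9U → rack 5 (remaining 9U)
6U → rack 1 (remaining 0U)
4U → rack 3 (remaining 1U)
7 racks × 48U = 336U; used 270U; unused 66U.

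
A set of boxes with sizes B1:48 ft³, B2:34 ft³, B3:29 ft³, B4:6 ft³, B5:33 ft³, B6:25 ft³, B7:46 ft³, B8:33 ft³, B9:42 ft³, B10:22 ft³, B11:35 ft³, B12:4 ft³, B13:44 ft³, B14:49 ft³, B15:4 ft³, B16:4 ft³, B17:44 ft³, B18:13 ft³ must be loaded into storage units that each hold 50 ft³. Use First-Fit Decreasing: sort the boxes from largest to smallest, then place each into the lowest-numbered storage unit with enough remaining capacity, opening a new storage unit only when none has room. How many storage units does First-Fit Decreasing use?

Sorted descending: 49, 48, 46, 44, 44, 42, 35, 34, 33, 33, 29, 25, 22, 13, 6, 4, 4, 4.
Put 49 ft³ in storage unit 1; 1 ft³ remain.
Put 48 ft³ in storage unit 2; 2 ft³ remain.
Put 46 ft³ in storage unit 3; 4 ft³ remain.
Put 44 ft³ in storage unit 4; 6 ft³ remain.
Put 44 ft³ in storage unit 5; 6 ft³ remain.
Put 42 ft³ in storage unit 6; 8 ft³ remain.
Put 35 ft³ in storage unit 7; 15 ft³ remain.
Put 34 ft³ in storage unit 8; 16 ft³ remain.
Put 33 ft³ in storage unit 9; 17 ft³ remain.
Put 33 ft³ in storage unit 10; 17 ft³ remain.
Put 29 ft³ in storage unit 11; 21 ft³ remain.
Put 25 ft³ in storage unit 12; 25 ft³ remain.
Put 22 ft³ in storage unit 12; 3 ft³ remain.
Put 13 ft³ in storage unit 7; 2 ft³ remain.
Put 6 ft³ in storage unit 4; 0 ft³ remain.
Put 4 ft³ in storage unit 3; 0 ft³ remain.
Put 4 ft³ in storage unit 5; 2 ft³ remain.
Put 4 ft³ in storage unit 6; 4 ft³ remain.

12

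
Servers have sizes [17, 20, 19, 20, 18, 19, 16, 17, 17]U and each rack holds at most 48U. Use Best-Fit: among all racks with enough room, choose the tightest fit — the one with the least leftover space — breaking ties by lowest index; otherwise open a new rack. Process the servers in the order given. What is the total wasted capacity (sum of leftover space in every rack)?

77

Put 17U in rack 1; 31U remain.
Put 20U in rack 1; 11U remain.
Put 19U in rack 2; 29U remain.
Put 20U in rack 2; 9U remain.
Put 18U in rack 3; 30U remain.
Put 19U in rack 3; 11U remain.
Put 16U in rack 4; 32U remain.
Put 17U in rack 4; 15U remain.
Put 17U in rack 5; 31U remain.
5 racks × 48U = 240U; used 163U; unused 77U.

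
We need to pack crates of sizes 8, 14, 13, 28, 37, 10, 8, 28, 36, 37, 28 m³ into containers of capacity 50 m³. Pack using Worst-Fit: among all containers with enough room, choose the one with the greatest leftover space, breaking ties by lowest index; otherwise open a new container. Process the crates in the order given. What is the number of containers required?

container 1: place 8 m³, 42 m³ left
container 1: place 14 m³, 28 m³ left
container 1: place 13 m³, 15 m³ left
container 2: place 28 m³, 22 m³ left
container 3: place 37 m³, 13 m³ left
container 2: place 10 m³, 12 m³ left
container 1: place 8 m³, 7 m³ left
container 4: place 28 m³, 22 m³ left
container 5: place 36 m³, 14 m³ left
container 6: place 37 m³, 13 m³ left
container 7: place 28 m³, 22 m³ left
Final containers: [8,14,13,8] [28,10] [37] [28] [36] [37] [28].

7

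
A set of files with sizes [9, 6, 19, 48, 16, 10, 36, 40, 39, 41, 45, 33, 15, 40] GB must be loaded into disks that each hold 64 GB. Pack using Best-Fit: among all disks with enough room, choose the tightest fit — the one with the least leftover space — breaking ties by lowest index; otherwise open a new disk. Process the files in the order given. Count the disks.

9

Put 9 GB in disk 1; 55 GB remain.
Put 6 GB in disk 1; 49 GB remain.
Put 19 GB in disk 1; 30 GB remain.
Put 48 GB in disk 2; 16 GB remain.
Put 16 GB in disk 2; 0 GB remain.
Put 10 GB in disk 1; 20 GB remain.
Put 36 GB in disk 3; 28 GB remain.
Put 40 GB in disk 4; 24 GB remain.
Put 39 GB in disk 5; 25 GB remain.
Put 41 GB in disk 6; 23 GB remain.
Put 45 GB in disk 7; 19 GB remain.
Put 33 GB in disk 8; 31 GB remain.
Put 15 GB in disk 7; 4 GB remain.
Put 40 GB in disk 9; 24 GB remain.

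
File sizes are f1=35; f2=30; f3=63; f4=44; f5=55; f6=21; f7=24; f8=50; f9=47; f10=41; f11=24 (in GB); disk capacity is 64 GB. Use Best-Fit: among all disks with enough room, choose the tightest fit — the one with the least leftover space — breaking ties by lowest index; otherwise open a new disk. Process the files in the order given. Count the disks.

9

Put f1 (35 GB) in disk 1; 29 GB remain.
Put f2 (30 GB) in disk 2; 34 GB remain.
Put f3 (63 GB) in disk 3; 1 GB remain.
Put f4 (44 GB) in disk 4; 20 GB remain.
Put f5 (55 GB) in disk 5; 9 GB remain.
Put f6 (21 GB) in disk 1; 8 GB remain.
Put f7 (24 GB) in disk 2; 10 GB remain.
Put f8 (50 GB) in disk 6; 14 GB remain.
Put f9 (47 GB) in disk 7; 17 GB remain.
Put f10 (41 GB) in disk 8; 23 GB remain.
Put f11 (24 GB) in disk 9; 40 GB remain.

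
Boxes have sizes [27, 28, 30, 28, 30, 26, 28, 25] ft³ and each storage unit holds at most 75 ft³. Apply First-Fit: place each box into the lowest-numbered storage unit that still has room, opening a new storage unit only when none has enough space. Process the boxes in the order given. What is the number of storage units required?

storage unit 1: place 27 ft³, 48 ft³ left
storage unit 1: place 28 ft³, 20 ft³ left
storage unit 2: place 30 ft³, 45 ft³ left
storage unit 2: place 28 ft³, 17 ft³ left
storage unit 3: place 30 ft³, 45 ft³ left
storage unit 3: place 26 ft³, 19 ft³ left
storage unit 4: place 28 ft³, 47 ft³ left
storage unit 4: place 25 ft³, 22 ft³ left

4 storage units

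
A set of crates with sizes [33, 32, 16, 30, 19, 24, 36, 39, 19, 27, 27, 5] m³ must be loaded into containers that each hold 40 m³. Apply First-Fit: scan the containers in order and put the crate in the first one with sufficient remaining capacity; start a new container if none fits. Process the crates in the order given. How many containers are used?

10

container 1: place 33 m³, 7 m³ left
container 2: place 32 m³, 8 m³ left
container 3: place 16 m³, 24 m³ left
container 4: place 30 m³, 10 m³ left
container 3: place 19 m³, 5 m³ left
container 5: place 24 m³, 16 m³ left
container 6: place 36 m³, 4 m³ left
container 7: place 39 m³, 1 m³ left
container 8: place 19 m³, 21 m³ left
container 9: place 27 m³, 13 m³ left
container 10: place 27 m³, 13 m³ left
container 1: place 5 m³, 2 m³ left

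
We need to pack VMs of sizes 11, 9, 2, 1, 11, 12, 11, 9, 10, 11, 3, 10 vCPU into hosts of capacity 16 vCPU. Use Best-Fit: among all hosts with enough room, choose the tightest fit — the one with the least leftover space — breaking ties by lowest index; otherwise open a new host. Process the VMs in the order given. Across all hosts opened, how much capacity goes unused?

44

11 vCPU → host 1 (remaining 5 vCPU)
9 vCPU → host 2 (remaining 7 vCPU)
2 vCPU → host 1 (remaining 3 vCPU)
1 vCPU → host 1 (remaining 2 vCPU)
11 vCPU → host 3 (remaining 5 vCPU)
12 vCPU → host 4 (remaining 4 vCPU)
11 vCPU → host 5 (remaining 5 vCPU)
9 vCPU → host 6 (remaining 7 vCPU)
10 vCPU → host 7 (remaining 6 vCPU)
11 vCPU → host 8 (remaining 5 vCPU)
3 vCPU → host 4 (remaining 1 vCPU)
10 vCPU → host 9 (remaining 6 vCPU)
9 hosts × 16 vCPU = 144 vCPU; used 100 vCPU; unused 44 vCPU.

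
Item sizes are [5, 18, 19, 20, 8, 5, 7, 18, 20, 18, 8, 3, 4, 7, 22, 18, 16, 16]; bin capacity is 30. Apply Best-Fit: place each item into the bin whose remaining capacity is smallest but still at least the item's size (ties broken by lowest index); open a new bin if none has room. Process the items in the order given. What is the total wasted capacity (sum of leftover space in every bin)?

68

bin 1: place 5, 25 left
bin 1: place 18, 7 left
bin 2: place 19, 11 left
bin 3: place 20, 10 left
bin 3: place 8, 2 left
bin 1: place 5, 2 left
bin 2: place 7, 4 left
bin 4: place 18, 12 left
bin 5: place 20, 10 left
bin 6: place 18, 12 left
bin 5: place 8, 2 left
bin 2: place 3, 1 left
bin 4: place 4, 8 left
bin 4: place 7, 1 left
bin 7: place 22, 8 left
bin 8: place 18, 12 left
bin 9: place 16, 14 left
bin 10: place 16, 14 left
10 bins × 30 = 300; used 232; unused 68.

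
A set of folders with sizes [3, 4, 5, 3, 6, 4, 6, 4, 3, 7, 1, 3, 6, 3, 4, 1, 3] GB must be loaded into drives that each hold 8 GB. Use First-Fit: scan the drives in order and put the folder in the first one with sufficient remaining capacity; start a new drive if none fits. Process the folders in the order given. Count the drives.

10 drives

3 GB → drive 1 (remaining 5 GB)
4 GB → drive 1 (remaining 1 GB)
5 GB → drive 2 (remaining 3 GB)
3 GB → drive 2 (remaining 0 GB)
6 GB → drive 3 (remaining 2 GB)
4 GB → drive 4 (remaining 4 GB)
6 GB → drive 5 (remaining 2 GB)
4 GB → drive 4 (remaining 0 GB)
3 GB → drive 6 (remaining 5 GB)
7 GB → drive 7 (remaining 1 GB)
1 GB → drive 1 (remaining 0 GB)
3 GB → drive 6 (remaining 2 GB)
6 GB → drive 8 (remaining 2 GB)
3 GB → drive 9 (remaining 5 GB)
4 GB → drive 9 (remaining 1 GB)
1 GB → drive 3 (remaining 1 GB)
3 GB → drive 10 (remaining 5 GB)
Final drives: [3,4,1] [5,3] [6,1] [4,4] [6] [3,3] [7] [6] [3,4] [3].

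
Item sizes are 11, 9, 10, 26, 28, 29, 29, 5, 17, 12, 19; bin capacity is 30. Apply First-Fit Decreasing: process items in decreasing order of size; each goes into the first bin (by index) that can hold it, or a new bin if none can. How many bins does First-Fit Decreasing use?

Sorted descending: 29, 29, 28, 26, 19, 17, 12, 11, 10, 9, 5.
Put 29 in bin 1; 1 remain.
Put 29 in bin 2; 1 remain.
Put 28 in bin 3; 2 remain.
Put 26 in bin 4; 4 remain.
Put 19 in bin 5; 11 remain.
Put 17 in bin 6; 13 remain.
Put 12 in bin 6; 1 remain.
Put 11 in bin 5; 0 remain.
Put 10 in bin 7; 20 remain.
Put 9 in bin 7; 11 remain.
Put 5 in bin 7; 6 remain.
Final bins: [29] [29] [28] [26] [19,11] [17,12] [10,9,5].

7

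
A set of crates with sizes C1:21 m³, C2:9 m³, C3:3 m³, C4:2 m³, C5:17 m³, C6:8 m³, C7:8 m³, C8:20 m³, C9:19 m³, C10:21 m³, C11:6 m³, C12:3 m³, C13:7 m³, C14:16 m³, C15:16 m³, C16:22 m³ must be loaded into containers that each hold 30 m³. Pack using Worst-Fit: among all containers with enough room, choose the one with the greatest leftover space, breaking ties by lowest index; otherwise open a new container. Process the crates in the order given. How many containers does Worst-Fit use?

C1 (21 m³) → container 1 (remaining 9 m³)
C2 (9 m³) → container 1 (remaining 0 m³)
C3 (3 m³) → container 2 (remaining 27 m³)
C4 (2 m³) → container 2 (remaining 25 m³)
C5 (17 m³) → container 2 (remaining 8 m³)
C6 (8 m³) → container 2 (remaining 0 m³)
C7 (8 m³) → container 3 (remaining 22 m³)
C8 (20 m³) → container 3 (remaining 2 m³)
C9 (19 m³) → container 4 (remaining 11 m³)
C10 (21 m³) → container 5 (remaining 9 m³)
C11 (6 m³) → container 4 (remaining 5 m³)
C12 (3 m³) → container 5 (remaining 6 m³)
C13 (7 m³) → container 6 (remaining 23 m³)
C14 (16 m³) → container 6 (remaining 7 m³)
C15 (16 m³) → container 7 (remaining 14 m³)
C16 (22 m³) → container 8 (remaining 8 m³)
Final containers: [21,9] [3,2,17,8] [8,20] [19,6] [21,3] [7,16] [16] [22].

8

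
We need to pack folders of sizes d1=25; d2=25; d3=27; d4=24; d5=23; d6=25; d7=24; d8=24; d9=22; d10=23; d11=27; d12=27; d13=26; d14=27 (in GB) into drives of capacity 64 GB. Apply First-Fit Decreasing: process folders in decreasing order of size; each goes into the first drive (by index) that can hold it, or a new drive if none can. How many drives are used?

7

Sorted descending: 27, 27, 27, 27, 26, 25, 25, 25, 24, 24, 24, 23, 23, 22.
27 GB → drive 1 (remaining 37 GB)
27 GB → drive 1 (remaining 10 GB)
27 GB → drive 2 (remaining 37 GB)
27 GB → drive 2 (remaining 10 GB)
26 GB → drive 3 (remaining 38 GB)
25 GB → drive 3 (remaining 13 GB)
25 GB → drive 4 (remaining 39 GB)
25 GB → drive 4 (remaining 14 GB)
24 GB → drive 5 (remaining 40 GB)
24 GB → drive 5 (remaining 16 GB)
24 GB → drive 6 (remaining 40 GB)
23 GB → drive 6 (remaining 17 GB)
23 GB → drive 7 (remaining 41 GB)
22 GB → drive 7 (remaining 19 GB)
Final drives: [27,27] [27,27] [26,25] [25,25] [24,24] [24,23] [23,22].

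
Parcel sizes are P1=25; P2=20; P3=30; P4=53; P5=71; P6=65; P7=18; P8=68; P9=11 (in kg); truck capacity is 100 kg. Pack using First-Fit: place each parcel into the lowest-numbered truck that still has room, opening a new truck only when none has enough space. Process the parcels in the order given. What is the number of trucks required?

5

truck 1: place P1 (25 kg), 75 kg left
truck 1: place P2 (20 kg), 55 kg left
truck 1: place P3 (30 kg), 25 kg left
truck 2: place P4 (53 kg), 47 kg left
truck 3: place P5 (71 kg), 29 kg left
truck 4: place P6 (65 kg), 35 kg left
truck 1: place P7 (18 kg), 7 kg left
truck 5: place P8 (68 kg), 32 kg left
truck 2: place P9 (11 kg), 36 kg left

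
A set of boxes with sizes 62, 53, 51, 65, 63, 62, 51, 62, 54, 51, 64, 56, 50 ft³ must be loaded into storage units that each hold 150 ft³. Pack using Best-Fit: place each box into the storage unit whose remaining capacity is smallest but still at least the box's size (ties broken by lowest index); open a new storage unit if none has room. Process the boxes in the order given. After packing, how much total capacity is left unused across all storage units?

306

storage unit 1: place 62 ft³, 88 ft³ left
storage unit 1: place 53 ft³, 35 ft³ left
storage unit 2: place 51 ft³, 99 ft³ left
storage unit 2: place 65 ft³, 34 ft³ left
storage unit 3: place 63 ft³, 87 ft³ left
storage unit 3: place 62 ft³, 25 ft³ left
storage unit 4: place 51 ft³, 99 ft³ left
storage unit 4: place 62 ft³, 37 ft³ left
storage unit 5: place 54 ft³, 96 ft³ left
storage unit 5: place 51 ft³, 45 ft³ left
storage unit 6: place 64 ft³, 86 ft³ left
storage unit 6: place 56 ft³, 30 ft³ left
storage unit 7: place 50 ft³, 100 ft³ left
7 storage units × 150 ft³ = 1050 ft³; used 744 ft³; unused 306 ft³.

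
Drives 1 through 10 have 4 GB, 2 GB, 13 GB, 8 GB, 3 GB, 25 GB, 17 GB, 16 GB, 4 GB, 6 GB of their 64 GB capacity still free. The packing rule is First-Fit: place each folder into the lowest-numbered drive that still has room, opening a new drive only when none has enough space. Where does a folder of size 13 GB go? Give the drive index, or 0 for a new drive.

3

Drives with room: drive 3 (13 GB), drive 6 (25 GB), drive 7 (17 GB), drive 8 (16 GB).
The first with room is drive 3.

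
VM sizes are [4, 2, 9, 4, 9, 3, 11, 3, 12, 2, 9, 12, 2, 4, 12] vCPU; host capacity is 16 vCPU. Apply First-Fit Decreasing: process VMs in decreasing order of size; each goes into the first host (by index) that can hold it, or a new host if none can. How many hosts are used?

Sorted descending: 12, 12, 12, 11, 9, 9, 9, 4, 4, 4, 3, 3, 2, 2, 2.
Put 12 vCPU in host 1; 4 vCPU remain.
Put 12 vCPU in host 2; 4 vCPU remain.
Put 12 vCPU in host 3; 4 vCPU remain.
Put 11 vCPU in host 4; 5 vCPU remain.
Put 9 vCPU in host 5; 7 vCPU remain.
Put 9 vCPU in host 6; 7 vCPU remain.
Put 9 vCPU in host 7; 7 vCPU remain.
Put 4 vCPU in host 1; 0 vCPU remain.
Put 4 vCPU in host 2; 0 vCPU remain.
Put 4 vCPU in host 3; 0 vCPU remain.
Put 3 vCPU in host 4; 2 vCPU remain.
Put 3 vCPU in host 5; 4 vCPU remain.
Put 2 vCPU in host 4; 0 vCPU remain.
Put 2 vCPU in host 5; 2 vCPU remain.
Put 2 vCPU in host 5; 0 vCPU remain.
Final hosts: [12,4] [12,4] [12,4] [11,3,2] [9,3,2,2] [9] [9].

7 hosts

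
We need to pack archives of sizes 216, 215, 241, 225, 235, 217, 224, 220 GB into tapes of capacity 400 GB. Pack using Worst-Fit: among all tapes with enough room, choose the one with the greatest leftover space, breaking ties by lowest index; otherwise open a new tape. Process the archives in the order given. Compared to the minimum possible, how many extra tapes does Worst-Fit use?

Worst-Fit: [216] [215] [241] [225] [235] [217] [224] [220] → 8 tapes.
8 archives exceed 200 GB (half the capacity), and no two of those can share a tape, so at least 8 tapes are needed.
So 8 is already optimal.

0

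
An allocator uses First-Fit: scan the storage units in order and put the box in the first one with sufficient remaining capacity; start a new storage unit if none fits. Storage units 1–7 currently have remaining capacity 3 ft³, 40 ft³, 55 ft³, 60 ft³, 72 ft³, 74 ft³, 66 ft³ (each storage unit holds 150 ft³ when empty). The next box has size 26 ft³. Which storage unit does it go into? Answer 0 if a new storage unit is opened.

2

Storage units with room: storage unit 2 (40 ft³), storage unit 3 (55 ft³), storage unit 4 (60 ft³), storage unit 5 (72 ft³), storage unit 6 (74 ft³), storage unit 7 (66 ft³).
The first with room is storage unit 2.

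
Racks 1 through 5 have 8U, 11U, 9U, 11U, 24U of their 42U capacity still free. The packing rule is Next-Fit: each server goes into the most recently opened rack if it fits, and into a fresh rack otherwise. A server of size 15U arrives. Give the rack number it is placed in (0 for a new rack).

5

Next-Fit only looks at rack 5, which has 24U free.
15U fits there.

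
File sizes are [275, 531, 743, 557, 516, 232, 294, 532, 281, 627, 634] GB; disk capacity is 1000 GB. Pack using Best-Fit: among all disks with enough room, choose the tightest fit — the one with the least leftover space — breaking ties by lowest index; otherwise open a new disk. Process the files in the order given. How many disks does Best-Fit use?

7

Put 275 GB in disk 1; 725 GB remain.
Put 531 GB in disk 1; 194 GB remain.
Put 743 GB in disk 2; 257 GB remain.
Put 557 GB in disk 3; 443 GB remain.
Put 516 GB in disk 4; 484 GB remain.
Put 232 GB in disk 2; 25 GB remain.
Put 294 GB in disk 3; 149 GB remain.
Put 532 GB in disk 5; 468 GB remain.
Put 281 GB in disk 5; 187 GB remain.
Put 627 GB in disk 6; 373 GB remain.
Put 634 GB in disk 7; 366 GB remain.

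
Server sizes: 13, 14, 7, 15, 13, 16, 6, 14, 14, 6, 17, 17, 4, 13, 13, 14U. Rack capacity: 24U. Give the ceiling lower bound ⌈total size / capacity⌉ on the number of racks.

Total size = 13 + 14 + 7 + 15 + 13 + 16 + 6 + 14 + 14 + 6 + 17 + 17 + 4 + 13 + 13 + 14 = 196U.
⌈196 / 24⌉ = 9.

9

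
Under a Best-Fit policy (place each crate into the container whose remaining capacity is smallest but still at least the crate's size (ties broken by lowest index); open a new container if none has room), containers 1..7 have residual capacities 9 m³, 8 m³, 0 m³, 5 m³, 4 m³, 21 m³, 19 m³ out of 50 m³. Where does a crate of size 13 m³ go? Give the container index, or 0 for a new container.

7

Containers with room: container 6 (21 m³), container 7 (19 m³).
Tightest fit is container 7 with 19 m³ free.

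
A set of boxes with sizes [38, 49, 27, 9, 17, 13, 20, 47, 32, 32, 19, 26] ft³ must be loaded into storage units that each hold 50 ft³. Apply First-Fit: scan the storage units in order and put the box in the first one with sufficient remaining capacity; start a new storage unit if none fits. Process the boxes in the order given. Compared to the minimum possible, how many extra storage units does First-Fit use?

First-Fit: [38,9] [49] [27,17] [13,20] [47] [32] [32] [19,26] → 8 storage units.
Total size 329 ft³; any packing needs at least ⌈329/50⌉ = 7 storage units.
An optimal packing achieves that bound: [49] [47] [38,9] [32,17] [32,13] [27,20] [26,19] → 7 storage units.
Excess: 8 − 7 = 1.

1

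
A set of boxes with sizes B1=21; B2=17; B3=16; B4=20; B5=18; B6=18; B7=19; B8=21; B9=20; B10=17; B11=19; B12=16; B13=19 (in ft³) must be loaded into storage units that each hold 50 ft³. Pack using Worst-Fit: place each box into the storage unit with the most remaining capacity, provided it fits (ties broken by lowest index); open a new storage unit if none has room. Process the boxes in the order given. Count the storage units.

7 storage units

B1 (21 ft³) → storage unit 1 (remaining 29 ft³)
B2 (17 ft³) → storage unit 1 (remaining 12 ft³)
B3 (16 ft³) → storage unit 2 (remaining 34 ft³)
B4 (20 ft³) → storage unit 2 (remaining 14 ft³)
B5 (18 ft³) → storage unit 3 (remaining 32 ft³)
B6 (18 ft³) → storage unit 3 (remaining 14 ft³)
B7 (19 ft³) → storage unit 4 (remaining 31 ft³)
B8 (21 ft³) → storage unit 4 (remaining 10 ft³)
B9 (20 ft³) → storage unit 5 (remaining 30 ft³)
B10 (17 ft³) → storage unit 5 (remaining 13 ft³)
B11 (19 ft³) → storage unit 6 (remaining 31 ft³)
B12 (16 ft³) → storage unit 6 (remaining 15 ft³)
B13 (19 ft³) → storage unit 7 (remaining 31 ft³)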